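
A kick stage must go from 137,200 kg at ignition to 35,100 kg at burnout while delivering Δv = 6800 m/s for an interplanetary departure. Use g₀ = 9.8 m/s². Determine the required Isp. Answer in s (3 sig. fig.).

ln(m₀/m_f) = ln(137200/35100) = ln(3.909) = 1.3632.
v_e = Δv / ln(m₀/m_f) = 6800 / 1.3632 = 4988.1 m/s.
Isp = v_e / g₀ = 4988.1 / 9.8 = 509.0 s.

Isp ≈ 509 s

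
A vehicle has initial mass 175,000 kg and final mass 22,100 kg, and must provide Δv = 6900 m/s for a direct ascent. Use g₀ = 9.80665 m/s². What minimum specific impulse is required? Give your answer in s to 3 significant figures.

ln(m₀/m_f) = ln(175000/22100) = ln(7.919) = 2.0692.
Using Δv = v_e ln(m₀/m_f): v_e = Δv / ln(m₀/m_f) = 6900 / 2.0692 = 3334.6 m/s.
Isp = v_e / g₀ = 3334.6 / 9.80665 = 340.0 s.

Isp ≈ 340 s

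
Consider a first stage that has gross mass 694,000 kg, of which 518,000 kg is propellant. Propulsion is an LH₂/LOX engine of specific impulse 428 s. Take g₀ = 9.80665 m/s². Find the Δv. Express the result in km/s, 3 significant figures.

Δv ≈ 5.76 km/s

v_e = Isp · g₀ = 428 × 9.80665 = 4197.2 m/s.
m_f = m₀ − m_prop = 694,000 − 518,000 = 176,000 kg.
Using Δv = v_e ln(m₀/m_f): Δv = v_e · ln(m₀/m_f) = 4197.2 × ln(3.943) = 4197.2 × 1.3720 ≈ 5758.6 m/s.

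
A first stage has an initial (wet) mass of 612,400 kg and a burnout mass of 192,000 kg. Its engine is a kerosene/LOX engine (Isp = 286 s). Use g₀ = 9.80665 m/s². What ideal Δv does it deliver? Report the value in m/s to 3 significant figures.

Δv ≈ 3250 m/s

v_e = Isp · g₀ = 286 × 9.80665 = 2804.7 m/s.
From the ideal rocket equation, Δv = v_e · ln(m₀/m_f) = 2804.7 × ln(3.19) = 2804.7 × 1.1599 ≈ 3253.1 m/s.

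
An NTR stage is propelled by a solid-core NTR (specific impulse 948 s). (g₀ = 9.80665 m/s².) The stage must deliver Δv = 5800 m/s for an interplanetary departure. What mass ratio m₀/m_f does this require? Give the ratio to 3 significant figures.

mass ratio ≈ 1.87

v_e = Isp · g₀ = 948 × 9.80665 = 9296.7 m/s.
Using Δv = v_e ln(m₀/m_f): m₀/m_f = exp(Δv / v_e) = exp(5800 / 9296.7) = exp(0.6239) = 1.8661.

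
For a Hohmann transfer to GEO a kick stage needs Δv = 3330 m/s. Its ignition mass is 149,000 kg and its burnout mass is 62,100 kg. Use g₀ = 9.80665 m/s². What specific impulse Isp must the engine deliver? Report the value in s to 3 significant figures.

ln(m₀/m_f) = ln(149000/62100) = ln(2.399) = 0.8752.
Rocket equation: v_e = Δv / ln(m₀/m_f) = 3330 / 0.8752 = 3804.8 m/s.
Isp = v_e / g₀ = 3804.8 / 9.80665 = 388.0 s.

Isp ≈ 388 s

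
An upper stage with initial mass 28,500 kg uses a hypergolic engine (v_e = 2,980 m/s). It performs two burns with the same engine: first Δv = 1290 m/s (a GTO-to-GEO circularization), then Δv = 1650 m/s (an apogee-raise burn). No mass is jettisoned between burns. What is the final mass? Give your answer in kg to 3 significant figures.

After the first burn: m = 28500 × exp(−1290/2980.0) = 28500 × 0.64863 = 18,486 kg.
After the second burn: m = 18,486 × exp(−1650/2980.0) = 18,486 × 0.57482 = 10,626.1 kg.

final mass ≈ 10600 kg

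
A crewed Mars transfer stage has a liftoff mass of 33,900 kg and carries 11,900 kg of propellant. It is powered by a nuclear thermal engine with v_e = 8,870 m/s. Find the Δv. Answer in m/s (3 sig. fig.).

Δv ≈ 3840 m/s

m_f = m₀ − m_prop = 33,900 − 11,900 = 22,000 kg.
From the ideal rocket equation, Δv = v_e · ln(m₀/m_f) = 8870.0 × ln(1.541) = 8870.0 × 0.4324 ≈ 3835.1 m/s.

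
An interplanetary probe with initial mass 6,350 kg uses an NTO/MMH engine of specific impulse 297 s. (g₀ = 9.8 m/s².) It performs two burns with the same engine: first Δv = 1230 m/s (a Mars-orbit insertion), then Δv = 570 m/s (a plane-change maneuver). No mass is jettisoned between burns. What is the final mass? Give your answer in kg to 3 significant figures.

final mass ≈ 3420 kg

v_e = Isp · g₀ = 297 × 9.8 = 2910.6 m/s.
After the first burn: m = 6350 × exp(−1230/2910.6) = 6350 × 0.65535 = 4,161.47 kg.
After the second burn: m = 4,161.47 × exp(−570/2910.6) = 4,161.47 × 0.82215 = 3,421.35 kg.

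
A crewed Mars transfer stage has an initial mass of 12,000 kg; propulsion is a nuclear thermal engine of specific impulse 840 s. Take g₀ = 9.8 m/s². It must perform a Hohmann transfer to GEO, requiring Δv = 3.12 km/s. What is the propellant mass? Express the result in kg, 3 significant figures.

propellant mass ≈ 3790 kg

v_e = Isp · g₀ = 840 × 9.8 = 8232.0 m/s.
m₀/m_f = exp(Δv / v_e) = exp(3120 / 8232.0) = exp(0.3790) = 1.4608.
m_f = 12,000 / 1.4608 = 8,214.68 kg, so propellant = m₀ − m_f = 12,000 − 8,214.68 = 3,785.32 kg.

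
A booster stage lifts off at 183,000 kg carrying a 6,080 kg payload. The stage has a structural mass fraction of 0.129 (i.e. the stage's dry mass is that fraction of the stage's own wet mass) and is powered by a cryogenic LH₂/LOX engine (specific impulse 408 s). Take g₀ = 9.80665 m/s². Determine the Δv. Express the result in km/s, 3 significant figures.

Δv ≈ 7.38 km/s

Stage wet mass = m₀ − payload = 183,000 − 6,080 = 176,920 kg.
Stage dry mass = ε × stage wet mass = 0.129 × 176,920 = 22,822.7 kg.
Burnout mass m_f = stage dry + payload = 22,822.7 + 6,080 = 28,902.7 kg.
v_e = Isp · g₀ = 408 × 9.80665 = 4001.1 m/s.
Δv = v_e · ln(183,000/28,902.7) = 4001.1 × ln(6.332) = 4001.1 × 1.8456 ≈ 7384 m/s.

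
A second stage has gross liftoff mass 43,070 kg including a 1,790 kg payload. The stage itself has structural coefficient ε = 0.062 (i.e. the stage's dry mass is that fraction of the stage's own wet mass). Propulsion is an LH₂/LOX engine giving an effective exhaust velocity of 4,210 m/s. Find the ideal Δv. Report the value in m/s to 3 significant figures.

Stage wet mass = m₀ − payload = 43,070 − 1,790 = 41,280 kg.
Stage dry mass = ε × stage wet mass = 0.062 × 41,280 = 2,559.36 kg.
Burnout mass m_f = stage dry + payload = 2,559.36 + 1,790 = 4,349.36 kg.
Δv = v_e · ln(43,070/4,349.36) = 4210.0 × ln(9.903) = 4210.0 × 2.2928 ≈ 9653 m/s.

Δv ≈ 9650 m/s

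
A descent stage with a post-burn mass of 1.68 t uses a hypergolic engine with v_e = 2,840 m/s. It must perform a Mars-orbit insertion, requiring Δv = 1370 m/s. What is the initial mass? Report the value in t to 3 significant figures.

initial mass ≈ 2.72 t

m₀/m_f = exp(Δv / v_e) = exp(1370 / 2840.0) = exp(0.4824) = 1.6199.
m₀ = m_f × 1.6199 = 1.68 × 1.6199 = 2.72143 t.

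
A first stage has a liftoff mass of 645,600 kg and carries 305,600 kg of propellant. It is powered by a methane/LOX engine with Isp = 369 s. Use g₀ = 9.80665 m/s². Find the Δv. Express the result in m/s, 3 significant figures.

v_e = Isp · g₀ = 369 × 9.80665 = 3618.7 m/s.
m_f = m₀ − m_prop = 645,600 − 305,600 = 340,000 kg.
Δv = v_e · ln(m₀/m_f) = 3618.7 × ln(1.899) = 3618.7 × 0.6412 ≈ 2320.4 m/s.

Δv ≈ 2320 m/s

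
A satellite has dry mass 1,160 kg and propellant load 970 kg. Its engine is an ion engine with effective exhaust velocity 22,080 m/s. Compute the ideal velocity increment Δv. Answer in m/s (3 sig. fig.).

Δv ≈ 13400 m/s

m₀ = m_dry + m_prop = 1,160 + 970 = 2,130 kg.
Δv = v_e · ln(m₀/m_f) = 22080.0 × ln(1.836) = 22080.0 × 0.6077 ≈ 13418.1 m/s.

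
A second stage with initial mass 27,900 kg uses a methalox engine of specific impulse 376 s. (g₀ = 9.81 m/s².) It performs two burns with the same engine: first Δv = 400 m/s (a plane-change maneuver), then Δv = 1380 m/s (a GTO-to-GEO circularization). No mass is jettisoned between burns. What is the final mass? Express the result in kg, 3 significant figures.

v_e = Isp · g₀ = 376 × 9.81 = 3688.6 m/s.
After the first burn: m = 27900 × exp(−400/3688.6) = 27900 × 0.89723 = 25,032.7 kg.
After the second burn: m = 25,032.7 × exp(−1380/3688.6) = 25,032.7 × 0.68789 = 17,219.7 kg.

final mass ≈ 17200 kg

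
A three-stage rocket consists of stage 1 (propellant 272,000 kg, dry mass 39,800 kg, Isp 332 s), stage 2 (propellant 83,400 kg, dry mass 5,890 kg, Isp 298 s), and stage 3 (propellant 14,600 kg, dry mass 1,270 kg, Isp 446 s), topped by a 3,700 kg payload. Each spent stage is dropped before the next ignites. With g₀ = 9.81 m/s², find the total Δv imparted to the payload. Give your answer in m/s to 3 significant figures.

Ignition mass of stage 1 = 272,000+39,800 + 83,400+5,890 + 14,600+1,270 + 3,700 = 420,660 kg.
Stage 1: m₀ = 420,660 kg, m_f = 420,660 − 272,000 = 148,660 kg; Δv = 332×9.81×ln(2.83) = 3256.9×1.0402 ≈ 3388 m/s.
Stage 2: m₀ = 108,860 kg, m_f = 108,860 − 83,400 = 25,460 kg; Δv = 298×9.81×ln(4.276) = 2923.4×1.4530 ≈ 4248 m/s.
Stage 3: m₀ = 19,570 kg, m_f = 19,570 − 14,600 = 4,970 kg; Δv = 446×9.81×ln(3.938) = 4375.3×1.3706 ≈ 5997 m/s.
Total Δv = 3388 + 4248 + 5997 = 13633 m/s.

Δv ≈ 13600 m/s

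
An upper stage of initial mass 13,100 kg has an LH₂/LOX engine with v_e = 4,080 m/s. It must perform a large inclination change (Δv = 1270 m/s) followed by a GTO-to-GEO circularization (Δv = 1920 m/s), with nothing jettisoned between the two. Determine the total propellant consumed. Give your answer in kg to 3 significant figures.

After the first burn: m = 13100 × exp(−1270/4080.0) = 13100 × 0.73251 = 9,595.88 kg.
After the second burn: m = 9,595.88 × exp(−1920/4080.0) = 9,595.88 × 0.62463 = 5,993.87 kg.
Total propellant = m₀ − m_final = 13100 − 5,993.87 = 7,106.13 kg.

total propellant consumed ≈ 7110 kg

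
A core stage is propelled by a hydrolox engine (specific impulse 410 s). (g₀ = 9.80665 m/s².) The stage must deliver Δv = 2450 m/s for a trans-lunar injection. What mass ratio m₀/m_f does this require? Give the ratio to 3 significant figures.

mass ratio ≈ 1.84

v_e = Isp · g₀ = 410 × 9.80665 = 4020.7 m/s.
m₀/m_f = exp(Δv / v_e) = exp(2450 / 4020.7) = exp(0.6093) = 1.8392.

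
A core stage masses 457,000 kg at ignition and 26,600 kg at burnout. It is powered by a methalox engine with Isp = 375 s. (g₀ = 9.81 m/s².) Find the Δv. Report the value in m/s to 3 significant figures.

Δv ≈ 10500 m/s

v_e = Isp · g₀ = 375 × 9.81 = 3678.8 m/s.
Δv = v_e · ln(m₀/m_f) = 3678.8 × ln(17.18) = 3678.8 × 2.8438 ≈ 10461.5 m/s.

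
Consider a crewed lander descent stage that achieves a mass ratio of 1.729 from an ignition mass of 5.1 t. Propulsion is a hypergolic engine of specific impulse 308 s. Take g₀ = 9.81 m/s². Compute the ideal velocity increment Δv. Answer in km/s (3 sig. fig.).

v_e = Isp · g₀ = 308 × 9.81 = 3021.5 m/s.
Δv = v_e · ln(1.729) = 3021.5 × 0.5475 ≈ 1654.4 m/s.

Δv ≈ 1.65 km/s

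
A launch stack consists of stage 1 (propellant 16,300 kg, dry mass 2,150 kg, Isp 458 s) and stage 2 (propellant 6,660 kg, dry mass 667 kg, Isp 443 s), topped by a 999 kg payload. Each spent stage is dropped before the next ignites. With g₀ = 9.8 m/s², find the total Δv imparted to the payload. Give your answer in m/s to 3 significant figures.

Δv ≈ 11200 m/s

Ignition mass of stage 1 = 16,300+2,150 + 6,660+667 + 999 = 26,776 kg.
Stage 1: m₀ = 26,776 kg, m_f = 26,776 − 16,300 = 10,476 kg; Δv = 458×9.8×ln(2.556) = 4488.4×0.9384 ≈ 4212 m/s.
Stage 2: m₀ = 8,326 kg, m_f = 8,326 − 6,660 = 1,666 kg; Δv = 443×9.8×ln(4.998) = 4341.4×1.6090 ≈ 6985 m/s.
Total Δv = 4212 + 6985 = 11197 m/s.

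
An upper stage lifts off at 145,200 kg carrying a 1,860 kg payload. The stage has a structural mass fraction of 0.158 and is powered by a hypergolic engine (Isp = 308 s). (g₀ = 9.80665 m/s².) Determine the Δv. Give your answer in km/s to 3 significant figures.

Stage wet mass = m₀ − payload = 145,200 − 1,860 = 143,340 kg.
Stage dry mass = ε × stage wet mass = 0.158 × 143,340 = 22,647.7 kg.
Burnout mass m_f = stage dry + payload = 22,647.7 + 1,860 = 24,507.7 kg.
v_e = Isp · g₀ = 308 × 9.80665 = 3020.4 m/s.
Δv = v_e · ln(145,200/24,507.7) = 3020.4 × ln(5.925) = 3020.4 × 1.7791 ≈ 5374 m/s.

Δv ≈ 5.37 km/s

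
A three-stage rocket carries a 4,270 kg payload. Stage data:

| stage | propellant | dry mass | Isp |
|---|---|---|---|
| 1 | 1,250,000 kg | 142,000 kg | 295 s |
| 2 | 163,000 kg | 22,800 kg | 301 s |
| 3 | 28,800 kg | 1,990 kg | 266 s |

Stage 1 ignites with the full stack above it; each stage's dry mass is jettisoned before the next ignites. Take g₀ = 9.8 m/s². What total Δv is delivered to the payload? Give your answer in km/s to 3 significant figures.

Ignition mass of stage 1 = 1,250,000+142,000 + 163,000+22,800 + 28,800+1,990 + 4,270 = 1,612,860 kg.
Stage 1: m₀ = 1,612,860 kg, m_f = 1,612,860 − 1,250,000 = 362,860 kg; Δv = 295×9.8×ln(4.445) = 2891.0×1.4917 ≈ 4313 m/s.
Stage 2: m₀ = 220,860 kg, m_f = 220,860 − 163,000 = 57,860 kg; Δv = 301×9.8×ln(3.817) = 2949.8×1.3395 ≈ 3951 m/s.
Stage 3: m₀ = 35,060 kg, m_f = 35,060 − 28,800 = 6,260 kg; Δv = 266×9.8×ln(5.601) = 2606.8×1.7229 ≈ 4491 m/s.
Total Δv = 4313 + 3951 + 4491 = 12755 m/s.

Δv ≈ 12.8 km/s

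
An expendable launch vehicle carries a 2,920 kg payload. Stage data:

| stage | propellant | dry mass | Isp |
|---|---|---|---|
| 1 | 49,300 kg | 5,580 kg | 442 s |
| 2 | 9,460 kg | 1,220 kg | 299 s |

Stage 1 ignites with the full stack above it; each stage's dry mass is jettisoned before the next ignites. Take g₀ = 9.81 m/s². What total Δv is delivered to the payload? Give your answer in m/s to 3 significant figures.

Δv ≈ 9010 m/s

Ignition mass of stage 1 = 49,300+5,580 + 9,460+1,220 + 2,920 = 68,480 kg.
Stage 1: m₀ = 68,480 kg, m_f = 68,480 − 49,300 = 19,180 kg; Δv = 442×9.81×ln(3.57) = 4336.0×1.2727 ≈ 5518 m/s.
Stage 2: m₀ = 13,600 kg, m_f = 13,600 − 9,460 = 4,140 kg; Δv = 299×9.81×ln(3.285) = 2933.2×1.1894 ≈ 3489 m/s.
Total Δv = 5518 + 3489 = 9007 m/s.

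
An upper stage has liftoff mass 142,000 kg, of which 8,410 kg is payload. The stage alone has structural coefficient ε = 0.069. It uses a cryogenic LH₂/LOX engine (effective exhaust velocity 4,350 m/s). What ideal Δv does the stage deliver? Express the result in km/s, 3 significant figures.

Δv ≈ 9.08 km/s

Stage wet mass = m₀ − payload = 142,000 − 8,410 = 133,590 kg.
Stage dry mass = ε × stage wet mass = 0.069 × 133,590 = 9,217.71 kg.
Burnout mass m_f = stage dry + payload = 9,217.71 + 8,410 = 17,627.71 kg.
By the Tsiolkovsky rocket equation, Δv = v_e · ln(142,000/17,627.71) = 4350.0 × ln(8.055) = 4350.0 × 2.0864 ≈ 9076 m/s.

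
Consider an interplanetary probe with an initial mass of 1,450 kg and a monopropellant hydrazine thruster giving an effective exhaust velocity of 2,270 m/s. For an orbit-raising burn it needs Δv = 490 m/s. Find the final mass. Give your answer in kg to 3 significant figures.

From the ideal rocket equation, m₀/m_f = exp(Δv / v_e) = exp(490 / 2270.0) = exp(0.2159) = 1.2409.
m_f = m₀ / 1.2409 = 1,450 / 1.2409 = 1,168.51 kg.

final mass ≈ 1170 kg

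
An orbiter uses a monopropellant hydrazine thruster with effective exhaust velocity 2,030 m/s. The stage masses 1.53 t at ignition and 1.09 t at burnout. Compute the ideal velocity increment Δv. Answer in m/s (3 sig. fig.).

Δv ≈ 688 m/s

Rocket equation: Δv = v_e · ln(m₀/m_f) = 2030.0 × ln(1.404) = 2030.0 × 0.3391 ≈ 688.4 m/s.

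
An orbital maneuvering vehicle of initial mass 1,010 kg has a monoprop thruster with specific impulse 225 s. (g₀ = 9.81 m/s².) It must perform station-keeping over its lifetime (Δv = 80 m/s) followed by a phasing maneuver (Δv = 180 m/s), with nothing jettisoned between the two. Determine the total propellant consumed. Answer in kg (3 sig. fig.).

v_e = Isp · g₀ = 225 × 9.81 = 2207.2 m/s.
After the first burn: m = 1010 × exp(−80/2207.2) = 1010 × 0.96440 = 974.044 kg.
After the second burn: m = 974.044 × exp(−180/2207.2) = 974.044 × 0.92169 = 897.767 kg.
Total propellant = m₀ − m_final = 1010 − 897.767 = 112.233 kg.

total propellant consumed ≈ 112 kg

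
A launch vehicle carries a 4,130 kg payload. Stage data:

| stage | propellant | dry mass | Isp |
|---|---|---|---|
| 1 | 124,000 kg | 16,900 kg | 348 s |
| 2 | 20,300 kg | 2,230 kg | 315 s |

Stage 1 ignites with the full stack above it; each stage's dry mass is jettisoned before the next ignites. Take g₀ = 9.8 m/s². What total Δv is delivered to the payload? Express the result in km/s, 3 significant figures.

Ignition mass of stage 1 = 124,000+16,900 + 20,300+2,230 + 4,130 = 167,560 kg.
Stage 1: m₀ = 167,560 kg, m_f = 167,560 − 124,000 = 43,560 kg; Δv = 348×9.8×ln(3.847) = 3410.4×1.3472 ≈ 4594 m/s.
Stage 2: m₀ = 26,660 kg, m_f = 26,660 − 20,300 = 6,360 kg; Δv = 315×9.8×ln(4.192) = 3087.0×1.4331 ≈ 4424 m/s.
Total Δv = 4594 + 4424 = 9018 m/s.

Δv ≈ 9.02 km/s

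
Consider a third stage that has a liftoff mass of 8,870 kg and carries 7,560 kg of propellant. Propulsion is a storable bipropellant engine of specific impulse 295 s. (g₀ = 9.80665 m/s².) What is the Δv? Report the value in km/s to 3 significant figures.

v_e = Isp · g₀ = 295 × 9.80665 = 2893.0 m/s.
m_f = m₀ − m_prop = 8,870 − 7,560 = 1,310 kg.
Δv = v_e · ln(m₀/m_f) = 2893.0 × ln(6.771) = 2893.0 × 1.9126 ≈ 5533.2 m/s.

Δv ≈ 5.53 km/s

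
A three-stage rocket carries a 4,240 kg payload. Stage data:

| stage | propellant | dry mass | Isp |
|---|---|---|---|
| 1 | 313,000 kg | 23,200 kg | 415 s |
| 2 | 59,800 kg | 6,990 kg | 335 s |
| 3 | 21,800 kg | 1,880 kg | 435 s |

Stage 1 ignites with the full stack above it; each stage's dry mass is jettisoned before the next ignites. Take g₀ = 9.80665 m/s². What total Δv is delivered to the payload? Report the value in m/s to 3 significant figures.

Δv ≈ 15000 m/s

Ignition mass of stage 1 = 313,000+23,200 + 59,800+6,990 + 21,800+1,880 + 4,240 = 430,910 kg.
Stage 1: m₀ = 430,910 kg, m_f = 430,910 − 313,000 = 117,910 kg; Δv = 415×9.80665×ln(3.655) = 4069.8×1.2960 ≈ 5274 m/s.
Stage 2: m₀ = 94,710 kg, m_f = 94,710 − 59,800 = 34,910 kg; Δv = 335×9.80665×ln(2.713) = 3285.2×0.9980 ≈ 3279 m/s.
Stage 3: m₀ = 27,920 kg, m_f = 27,920 − 21,800 = 6,120 kg; Δv = 435×9.80665×ln(4.562) = 4265.9×1.5178 ≈ 6475 m/s.
Total Δv = 5274 + 3279 + 6475 = 15028 m/s.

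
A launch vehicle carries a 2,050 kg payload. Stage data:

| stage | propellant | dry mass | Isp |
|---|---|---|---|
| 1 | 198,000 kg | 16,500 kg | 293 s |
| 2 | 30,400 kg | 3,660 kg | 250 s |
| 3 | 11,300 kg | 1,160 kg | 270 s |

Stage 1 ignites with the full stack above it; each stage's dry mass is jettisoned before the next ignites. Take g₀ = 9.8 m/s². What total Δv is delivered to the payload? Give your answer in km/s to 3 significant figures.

Ignition mass of stage 1 = 198,000+16,500 + 30,400+3,660 + 11,300+1,160 + 2,050 = 263,070 kg.
Stage 1: m₀ = 263,070 kg, m_f = 263,070 − 198,000 = 65,070 kg; Δv = 293×9.8×ln(4.043) = 2871.4×1.3970 ≈ 4011 m/s.
Stage 2: m₀ = 48,570 kg, m_f = 48,570 − 30,400 = 18,170 kg; Δv = 250×9.8×ln(2.673) = 2450.0×0.9832 ≈ 2409 m/s.
Stage 3: m₀ = 14,510 kg, m_f = 14,510 − 11,300 = 3,210 kg; Δv = 270×9.8×ln(4.52) = 2646.0×1.5086 ≈ 3992 m/s.
Total Δv = 4011 + 2409 + 3992 = 10412 m/s.

Δv ≈ 10.4 km/s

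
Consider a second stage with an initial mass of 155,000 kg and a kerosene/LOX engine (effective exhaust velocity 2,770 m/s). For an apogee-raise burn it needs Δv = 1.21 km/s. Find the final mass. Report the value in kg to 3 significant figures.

final mass ≈ 100000 kg

m₀/m_f = exp(Δv / v_e) = exp(1210 / 2770.0) = exp(0.4368) = 1.5478.
m_f = m₀ / 1.5478 = 155,000 / 1.5478 = 100,142 kg.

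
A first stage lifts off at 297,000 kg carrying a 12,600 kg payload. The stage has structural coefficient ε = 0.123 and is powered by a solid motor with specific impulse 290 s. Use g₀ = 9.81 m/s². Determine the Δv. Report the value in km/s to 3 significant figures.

Stage wet mass = m₀ − payload = 297,000 − 12,600 = 284,400 kg.
Stage dry mass = ε × stage wet mass = 0.123 × 284,400 = 34,981.2 kg.
Burnout mass m_f = stage dry + payload = 34,981.2 + 12,600 = 47,581.2 kg.
v_e = Isp · g₀ = 290 × 9.81 = 2844.9 m/s.
Δv = v_e · ln(297,000/47,581.2) = 2844.9 × ln(6.242) = 2844.9 × 1.8313 ≈ 5210 m/s.

Δv ≈ 5.21 km/s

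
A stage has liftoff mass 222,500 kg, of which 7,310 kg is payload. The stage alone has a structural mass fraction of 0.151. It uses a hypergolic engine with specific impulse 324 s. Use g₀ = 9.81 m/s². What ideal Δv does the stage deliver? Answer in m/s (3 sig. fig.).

Δv ≈ 5470 m/s

Stage wet mass = m₀ − payload = 222,500 − 7,310 = 215,190 kg.
Stage dry mass = ε × stage wet mass = 0.151 × 215,190 = 32,493.7 kg.
Burnout mass m_f = stage dry + payload = 32,493.7 + 7,310 = 39,803.7 kg.
v_e = Isp · g₀ = 324 × 9.81 = 3178.4 m/s.
Δv = v_e · ln(222,500/39,803.7) = 3178.4 × ln(5.59) = 3178.4 × 1.7210 ≈ 5470 m/s.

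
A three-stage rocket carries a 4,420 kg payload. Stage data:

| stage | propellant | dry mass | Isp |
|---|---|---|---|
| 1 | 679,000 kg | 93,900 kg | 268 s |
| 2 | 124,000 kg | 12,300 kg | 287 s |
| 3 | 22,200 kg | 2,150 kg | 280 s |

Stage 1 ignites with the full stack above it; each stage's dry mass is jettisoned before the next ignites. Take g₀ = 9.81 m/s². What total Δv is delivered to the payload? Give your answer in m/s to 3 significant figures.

Δv ≈ 11400 m/s

Ignition mass of stage 1 = 679,000+93,900 + 124,000+12,300 + 22,200+2,150 + 4,420 = 937,970 kg.
Stage 1: m₀ = 937,970 kg, m_f = 937,970 − 679,000 = 258,970 kg; Δv = 268×9.81×ln(3.622) = 2629.1×1.2870 ≈ 3384 m/s.
Stage 2: m₀ = 165,070 kg, m_f = 165,070 − 124,000 = 41,070 kg; Δv = 287×9.81×ln(4.019) = 2815.5×1.3911 ≈ 3917 m/s.
Stage 3: m₀ = 28,770 kg, m_f = 28,770 − 22,200 = 6,570 kg; Δv = 280×9.81×ln(4.379) = 2746.8×1.4768 ≈ 4057 m/s.
Total Δv = 3384 + 3917 + 4057 = 11358 m/s.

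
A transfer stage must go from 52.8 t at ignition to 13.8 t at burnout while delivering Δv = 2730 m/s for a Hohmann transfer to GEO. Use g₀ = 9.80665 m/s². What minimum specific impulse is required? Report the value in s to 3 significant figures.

Isp ≈ 207 s

ln(m₀/m_f) = ln(52800/13800) = ln(3.826) = 1.3418.
v_e = Δv / ln(m₀/m_f) = 2730 / 1.3418 = 2034.5 m/s.
Isp = v_e / g₀ = 2034.5 / 9.80665 = 207.5 s.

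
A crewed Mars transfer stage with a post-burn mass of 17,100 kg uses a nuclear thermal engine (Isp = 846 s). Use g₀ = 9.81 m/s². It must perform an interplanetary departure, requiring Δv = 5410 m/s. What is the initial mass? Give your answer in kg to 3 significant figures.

initial mass ≈ 32800 kg

v_e = Isp · g₀ = 846 × 9.81 = 8299.3 m/s.
Using Δv = v_e ln(m₀/m_f): m₀/m_f = exp(Δv / v_e) = exp(5410 / 8299.3) = exp(0.6519) = 1.9191.
m₀ = m_f × 1.9191 = 17,100 × 1.9191 = 32,816.6 kg.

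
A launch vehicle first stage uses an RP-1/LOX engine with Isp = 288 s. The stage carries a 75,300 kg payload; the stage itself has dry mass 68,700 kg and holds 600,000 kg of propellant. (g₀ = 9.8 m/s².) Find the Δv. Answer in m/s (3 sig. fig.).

v_e = Isp · g₀ = 288 × 9.8 = 2822.4 m/s.
m₀ = payload + dry + propellant = 75,300 + 68,700 + 600,000 = 744,000 kg.
m_f = payload + dry = 75,300 + 68,700 = 144,000 kg.
Using Δv = v_e ln(m₀/m_f): Δv = v_e · ln(m₀/m_f) = 2822.4 × ln(5.167) = 2822.4 × 1.6422 ≈ 4635.0 m/s.

Δv ≈ 4640 m/s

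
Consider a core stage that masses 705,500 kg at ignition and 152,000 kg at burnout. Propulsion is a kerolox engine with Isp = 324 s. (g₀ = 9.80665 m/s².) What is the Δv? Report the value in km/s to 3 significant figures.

v_e = Isp · g₀ = 324 × 9.80665 = 3177.4 m/s.
Using Δv = v_e ln(m₀/m_f): Δv = v_e · ln(m₀/m_f) = 3177.4 × ln(4.641) = 3177.4 × 1.5350 ≈ 4877.3 m/s.

Δv ≈ 4.88 km/s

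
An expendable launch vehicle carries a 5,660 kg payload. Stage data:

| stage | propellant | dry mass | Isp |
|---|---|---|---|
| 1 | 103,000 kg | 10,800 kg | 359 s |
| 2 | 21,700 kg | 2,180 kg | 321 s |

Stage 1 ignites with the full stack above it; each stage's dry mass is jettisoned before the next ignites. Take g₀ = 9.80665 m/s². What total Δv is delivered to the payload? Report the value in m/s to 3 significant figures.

Δv ≈ 8640 m/s

Ignition mass of stage 1 = 103,000+10,800 + 21,700+2,180 + 5,660 = 143,340 kg.
Stage 1: m₀ = 143,340 kg, m_f = 143,340 − 103,000 = 40,340 kg; Δv = 359×9.80665×ln(3.553) = 3520.6×1.2679 ≈ 4464 m/s.
Stage 2: m₀ = 29,540 kg, m_f = 29,540 − 21,700 = 7,840 kg; Δv = 321×9.80665×ln(3.768) = 3147.9×1.3265 ≈ 4176 m/s.
Total Δv = 4464 + 4176 = 8640 m/s.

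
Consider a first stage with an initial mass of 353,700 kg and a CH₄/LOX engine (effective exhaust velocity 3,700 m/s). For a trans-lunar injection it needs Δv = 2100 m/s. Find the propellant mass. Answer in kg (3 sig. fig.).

m₀/m_f = exp(Δv / v_e) = exp(2100 / 3700.0) = exp(0.5676) = 1.7640.
m_f = 353,700 / 1.7640 = 200,510 kg, so propellant = m₀ − m_f = 353,700 − 200,510 = 153,190 kg.

propellant mass ≈ 153000 kg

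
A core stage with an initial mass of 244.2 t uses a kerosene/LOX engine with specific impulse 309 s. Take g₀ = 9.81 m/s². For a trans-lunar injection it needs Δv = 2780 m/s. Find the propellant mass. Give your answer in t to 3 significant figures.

propellant mass ≈ 147 t

v_e = Isp · g₀ = 309 × 9.81 = 3031.3 m/s.
Rocket equation: m₀/m_f = exp(Δv / v_e) = exp(2780 / 3031.3) = exp(0.9171) = 2.5020.
m_f = 244.2 / 2.5020 = 97.6019 t, so propellant = m₀ − m_f = 244.2 − 97.6019 = 146.5981 t.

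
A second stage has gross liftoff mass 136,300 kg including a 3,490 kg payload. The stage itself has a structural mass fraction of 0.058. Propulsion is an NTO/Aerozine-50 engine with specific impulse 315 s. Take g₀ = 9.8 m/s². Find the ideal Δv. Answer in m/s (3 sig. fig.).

Stage wet mass = m₀ − payload = 136,300 − 3,490 = 132,810 kg.
Stage dry mass = ε × stage wet mass = 0.058 × 132,810 = 7,702.98 kg.
Burnout mass m_f = stage dry + payload = 7,702.98 + 3,490 = 11,192.98 kg.
v_e = Isp · g₀ = 315 × 9.8 = 3087.0 m/s.
Rocket equation: Δv = v_e · ln(136,300/11,192.98) = 3087.0 × ln(12.18) = 3087.0 × 2.4996 ≈ 7716 m/s.

Δv ≈ 7720 m/s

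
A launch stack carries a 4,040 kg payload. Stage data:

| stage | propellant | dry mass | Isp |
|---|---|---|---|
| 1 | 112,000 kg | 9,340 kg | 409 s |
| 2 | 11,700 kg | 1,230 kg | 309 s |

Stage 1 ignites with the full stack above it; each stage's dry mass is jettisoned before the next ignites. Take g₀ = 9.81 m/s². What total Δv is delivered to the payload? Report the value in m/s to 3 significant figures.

Ignition mass of stage 1 = 112,000+9,340 + 11,700+1,230 + 4,040 = 138,310 kg.
Stage 1: m₀ = 138,310 kg, m_f = 138,310 − 112,000 = 26,310 kg; Δv = 409×9.81×ln(5.257) = 4012.3×1.6595 ≈ 6659 m/s.
Stage 2: m₀ = 16,970 kg, m_f = 16,970 − 11,700 = 5,270 kg; Δv = 309×9.81×ln(3.22) = 3031.3×1.1694 ≈ 3545 m/s.
Total Δv = 6659 + 3545 = 10204 m/s.

Δv ≈ 10200 m/s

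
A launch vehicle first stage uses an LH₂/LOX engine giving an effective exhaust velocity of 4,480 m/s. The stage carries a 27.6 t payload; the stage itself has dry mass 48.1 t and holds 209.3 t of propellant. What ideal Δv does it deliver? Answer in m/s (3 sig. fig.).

m₀ = payload + dry + propellant = 27.6 + 48.1 + 209.3 = 285 t.
m_f = payload + dry = 27.6 + 48.1 = 75.7 t.
Δv = v_e · ln(m₀/m_f) = 4480.0 × ln(3.765) = 4480.0 × 1.3257 ≈ 5939.2 m/s.

Δv ≈ 5940 m/s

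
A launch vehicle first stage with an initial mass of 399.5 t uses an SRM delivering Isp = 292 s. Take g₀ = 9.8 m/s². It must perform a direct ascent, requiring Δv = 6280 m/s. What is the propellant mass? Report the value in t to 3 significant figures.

propellant mass ≈ 355 t

v_e = Isp · g₀ = 292 × 9.8 = 2861.6 m/s.
From the ideal rocket equation, m₀/m_f = exp(Δv / v_e) = exp(6280 / 2861.6) = exp(2.1946) = 8.9762.
m_f = 399.5 / 8.9762 = 44.5066 t, so propellant = m₀ − m_f = 399.5 − 44.5066 = 354.9934 t.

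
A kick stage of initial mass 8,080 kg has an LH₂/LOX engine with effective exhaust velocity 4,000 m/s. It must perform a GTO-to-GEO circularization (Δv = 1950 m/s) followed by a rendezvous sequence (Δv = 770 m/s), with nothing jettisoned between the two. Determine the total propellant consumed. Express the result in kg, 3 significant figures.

total propellant consumed ≈ 3990 kg

After the first burn: m = 8080 × exp(−1950/4000.0) = 8080 × 0.61416 = 4,962.41 kg.
After the second burn: m = 4,962.41 × exp(−770/4000.0) = 4,962.41 × 0.82489 = 4,093.44 kg.
Total propellant = m₀ − m_final = 8080 − 4,093.44 = 3,986.56 kg.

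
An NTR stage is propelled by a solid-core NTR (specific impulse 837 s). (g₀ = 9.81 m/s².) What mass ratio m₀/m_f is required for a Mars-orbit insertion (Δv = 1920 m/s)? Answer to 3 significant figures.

mass ratio ≈ 1.26

v_e = Isp · g₀ = 837 × 9.81 = 8211.0 m/s.
Rocket equation: m₀/m_f = exp(Δv / v_e) = exp(1920 / 8211.0) = exp(0.2338) = 1.2634.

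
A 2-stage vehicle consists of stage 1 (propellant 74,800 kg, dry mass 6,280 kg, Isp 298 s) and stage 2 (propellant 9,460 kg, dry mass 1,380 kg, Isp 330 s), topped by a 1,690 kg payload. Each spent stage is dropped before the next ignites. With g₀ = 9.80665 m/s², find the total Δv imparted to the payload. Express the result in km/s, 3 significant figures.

Ignition mass of stage 1 = 74,800+6,280 + 9,460+1,380 + 1,690 = 93,610 kg.
Stage 1: m₀ = 93,610 kg, m_f = 93,610 − 74,800 = 18,810 kg; Δv = 298×9.80665×ln(4.977) = 2922.4×1.6047 ≈ 4690 m/s.
Stage 2: m₀ = 12,530 kg, m_f = 12,530 − 9,460 = 3,070 kg; Δv = 330×9.80665×ln(4.081) = 3236.2×1.4064 ≈ 4552 m/s.
Total Δv = 4690 + 4552 = 9242 m/s.

Δv ≈ 9.24 km/s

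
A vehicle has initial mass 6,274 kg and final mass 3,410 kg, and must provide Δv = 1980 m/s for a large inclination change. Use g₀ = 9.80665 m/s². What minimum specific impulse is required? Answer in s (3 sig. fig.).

Isp ≈ 331 s

ln(m₀/m_f) = ln(6274/3410) = ln(1.84) = 0.6097.
Rocket equation: v_e = Δv / ln(m₀/m_f) = 1980 / 0.6097 = 3247.5 m/s.
Isp = v_e / g₀ = 3247.5 / 9.80665 = 331.2 s.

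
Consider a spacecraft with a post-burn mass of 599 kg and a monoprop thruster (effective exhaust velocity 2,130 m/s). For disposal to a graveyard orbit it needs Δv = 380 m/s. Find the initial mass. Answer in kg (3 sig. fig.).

initial mass ≈ 716 kg

From the ideal rocket equation, m₀/m_f = exp(Δv / v_e) = exp(380 / 2130.0) = exp(0.1784) = 1.1953.
m₀ = m_f × 1.1953 = 599 × 1.1953 = 715.985 kg.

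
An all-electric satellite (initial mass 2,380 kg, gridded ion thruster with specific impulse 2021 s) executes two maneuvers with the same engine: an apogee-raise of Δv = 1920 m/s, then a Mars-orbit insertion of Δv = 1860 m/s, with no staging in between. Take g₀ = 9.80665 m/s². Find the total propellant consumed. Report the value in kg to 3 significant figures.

v_e = Isp · g₀ = 2021 × 9.80665 = 19819.2 m/s.
After the first burn: m = 2380 × exp(−1920/19819.2) = 2380 × 0.90767 = 2,160.25 kg.
After the second burn: m = 2,160.25 × exp(−1860/19819.2) = 2,160.25 × 0.91042 = 1,966.73 kg.
Total propellant = m₀ − m_final = 2380 − 1,966.73 = 413.27 kg.

total propellant consumed ≈ 413 kg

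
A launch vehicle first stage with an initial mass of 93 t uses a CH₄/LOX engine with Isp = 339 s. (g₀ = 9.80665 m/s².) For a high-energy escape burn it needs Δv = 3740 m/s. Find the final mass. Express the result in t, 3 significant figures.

v_e = Isp · g₀ = 339 × 9.80665 = 3324.5 m/s.
By the Tsiolkovsky rocket equation, m₀/m_f = exp(Δv / v_e) = exp(3740 / 3324.5) = exp(1.1250) = 3.0802.
m_f = m₀ / 3.0802 = 93 / 3.0802 = 30.1928 t.

final mass ≈ 30.2 t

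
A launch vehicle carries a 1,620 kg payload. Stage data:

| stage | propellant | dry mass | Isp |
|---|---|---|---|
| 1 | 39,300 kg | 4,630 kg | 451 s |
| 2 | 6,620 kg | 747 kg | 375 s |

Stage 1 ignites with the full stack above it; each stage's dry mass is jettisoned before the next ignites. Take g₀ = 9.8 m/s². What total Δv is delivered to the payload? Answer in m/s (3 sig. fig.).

Δv ≈ 10900 m/s

Ignition mass of stage 1 = 39,300+4,630 + 6,620+747 + 1,620 = 52,917 kg.
Stage 1: m₀ = 52,917 kg, m_f = 52,917 − 39,300 = 13,617 kg; Δv = 451×9.8×ln(3.886) = 4419.8×1.3574 ≈ 5999 m/s.
Stage 2: m₀ = 8,987 kg, m_f = 8,987 − 6,620 = 2,367 kg; Δv = 375×9.8×ln(3.797) = 3675.0×1.3342 ≈ 4903 m/s.
Total Δv = 5999 + 4903 = 10902 m/s.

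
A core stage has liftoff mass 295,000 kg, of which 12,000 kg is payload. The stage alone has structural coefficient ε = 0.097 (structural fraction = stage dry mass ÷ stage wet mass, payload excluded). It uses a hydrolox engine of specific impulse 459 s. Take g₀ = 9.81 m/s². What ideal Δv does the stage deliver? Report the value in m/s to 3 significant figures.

Δv ≈ 9060 m/s

Stage wet mass = m₀ − payload = 295,000 − 12,000 = 283,000 kg.
Stage dry mass = ε × stage wet mass = 0.097 × 283,000 = 27,451 kg.
Burnout mass m_f = stage dry + payload = 27,451 + 12,000 = 39,451 kg.
v_e = Isp · g₀ = 459 × 9.81 = 4502.8 m/s.
Rocket equation: Δv = v_e · ln(295,000/39,451) = 4502.8 × ln(7.478) = 4502.8 × 2.0119 ≈ 9059 m/s.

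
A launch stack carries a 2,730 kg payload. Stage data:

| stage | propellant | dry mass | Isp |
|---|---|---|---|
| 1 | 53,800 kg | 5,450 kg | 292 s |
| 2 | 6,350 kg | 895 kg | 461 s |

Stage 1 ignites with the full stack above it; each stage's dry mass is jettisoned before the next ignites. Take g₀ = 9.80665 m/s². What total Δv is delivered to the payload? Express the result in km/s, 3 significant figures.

Δv ≈ 8.88 km/s

Ignition mass of stage 1 = 53,800+5,450 + 6,350+895 + 2,730 = 69,225 kg.
Stage 1: m₀ = 69,225 kg, m_f = 69,225 − 53,800 = 15,425 kg; Δv = 292×9.80665×ln(4.488) = 2863.5×1.5014 ≈ 4299 m/s.
Stage 2: m₀ = 9,975 kg, m_f = 9,975 − 6,350 = 3,625 kg; Δv = 461×9.80665×ln(2.752) = 4520.9×1.0122 ≈ 4576 m/s.
Total Δv = 4299 + 4576 = 8875 m/s.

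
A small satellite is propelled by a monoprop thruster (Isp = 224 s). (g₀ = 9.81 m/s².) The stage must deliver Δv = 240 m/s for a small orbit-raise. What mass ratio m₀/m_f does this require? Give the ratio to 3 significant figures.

mass ratio ≈ 1.12

v_e = Isp · g₀ = 224 × 9.81 = 2197.4 m/s.
By the Tsiolkovsky rocket equation, m₀/m_f = exp(Δv / v_e) = exp(240 / 2197.4) = exp(0.1092) = 1.1154.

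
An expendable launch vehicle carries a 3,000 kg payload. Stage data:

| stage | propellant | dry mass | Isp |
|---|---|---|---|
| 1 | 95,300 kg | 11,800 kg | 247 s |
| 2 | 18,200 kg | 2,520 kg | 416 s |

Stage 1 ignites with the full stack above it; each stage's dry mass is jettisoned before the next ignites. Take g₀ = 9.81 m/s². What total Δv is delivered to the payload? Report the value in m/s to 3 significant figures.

Δv ≈ 9110 m/s

Ignition mass of stage 1 = 95,300+11,800 + 18,200+2,520 + 3,000 = 130,820 kg.
Stage 1: m₀ = 130,820 kg, m_f = 130,820 − 95,300 = 35,520 kg; Δv = 247×9.81×ln(3.683) = 2423.1×1.3037 ≈ 3159 m/s.
Stage 2: m₀ = 23,720 kg, m_f = 23,720 − 18,200 = 5,520 kg; Δv = 416×9.81×ln(4.297) = 4081.0×1.4579 ≈ 5950 m/s.
Total Δv = 3159 + 5950 = 9109 m/s.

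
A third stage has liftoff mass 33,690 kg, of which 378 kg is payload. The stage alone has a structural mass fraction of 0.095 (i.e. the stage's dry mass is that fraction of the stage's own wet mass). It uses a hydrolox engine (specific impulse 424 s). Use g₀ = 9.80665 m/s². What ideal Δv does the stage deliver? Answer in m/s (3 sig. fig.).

Δv ≈ 9370 m/s

Stage wet mass = m₀ − payload = 33,690 − 378 = 33,312 kg.
Stage dry mass = ε × stage wet mass = 0.095 × 33,312 = 3,164.64 kg.
Burnout mass m_f = stage dry + payload = 3,164.64 + 378 = 3,542.64 kg.
v_e = Isp · g₀ = 424 × 9.80665 = 4158.0 m/s.
Δv = v_e · ln(33,690/3,542.64) = 4158.0 × ln(9.51) = 4158.0 × 2.2523 ≈ 9365 m/s.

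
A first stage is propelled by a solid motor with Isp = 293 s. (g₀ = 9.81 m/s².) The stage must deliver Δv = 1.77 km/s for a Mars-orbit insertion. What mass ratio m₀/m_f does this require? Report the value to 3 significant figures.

v_e = Isp · g₀ = 293 × 9.81 = 2874.3 m/s.
m₀/m_f = exp(Δv / v_e) = exp(1770 / 2874.3) = exp(0.6158) = 1.8511.

mass ratio ≈ 1.85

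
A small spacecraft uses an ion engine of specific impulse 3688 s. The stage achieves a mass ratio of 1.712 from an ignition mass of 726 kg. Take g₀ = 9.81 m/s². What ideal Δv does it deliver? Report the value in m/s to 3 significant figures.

Δv ≈ 19500 m/s

v_e = Isp · g₀ = 3688 × 9.81 = 36179.3 m/s.
Δv = v_e · ln(1.712) = 36179.3 × 0.5377 ≈ 19452.2 m/s.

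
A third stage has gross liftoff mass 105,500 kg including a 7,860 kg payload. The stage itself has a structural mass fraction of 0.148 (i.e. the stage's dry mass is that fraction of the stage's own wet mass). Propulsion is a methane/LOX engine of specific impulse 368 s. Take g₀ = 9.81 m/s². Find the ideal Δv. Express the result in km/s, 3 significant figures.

Stage wet mass = m₀ − payload = 105,500 − 7,860 = 97,640 kg.
Stage dry mass = ε × stage wet mass = 0.148 × 97,640 = 14,450.7 kg.
Burnout mass m_f = stage dry + payload = 14,450.7 + 7,860 = 22,310.7 kg.
v_e = Isp · g₀ = 368 × 9.81 = 3610.1 m/s.
Δv = v_e · ln(105,500/22,310.7) = 3610.1 × ln(4.729) = 3610.1 × 1.5536 ≈ 5609 m/s.

Δv ≈ 5.61 km/s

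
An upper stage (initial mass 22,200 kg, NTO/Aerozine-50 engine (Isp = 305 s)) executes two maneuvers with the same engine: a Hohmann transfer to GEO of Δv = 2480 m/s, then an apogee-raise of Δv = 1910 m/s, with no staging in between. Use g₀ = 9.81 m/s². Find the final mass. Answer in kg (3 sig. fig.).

final mass ≈ 5120 kg

v_e = Isp · g₀ = 305 × 9.81 = 2992.1 m/s.
After the first burn: m = 22200 × exp(−2480/2992.1) = 22200 × 0.43655 = 9,691.41 kg.
After the second burn: m = 9,691.41 × exp(−1910/2992.1) = 9,691.41 × 0.52816 = 5,118.62 kg.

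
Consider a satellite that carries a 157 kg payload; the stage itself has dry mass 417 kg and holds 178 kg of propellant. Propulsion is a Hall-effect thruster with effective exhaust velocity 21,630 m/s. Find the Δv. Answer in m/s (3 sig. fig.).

Δv ≈ 5840 m/s

m₀ = payload + dry + propellant = 157 + 417 + 178 = 752 kg.
m_f = payload + dry = 157 + 417 = 574 kg.
Using Δv = v_e ln(m₀/m_f): Δv = v_e · ln(m₀/m_f) = 21630.0 × ln(1.31) = 21630.0 × 0.2701 ≈ 5842.4 m/s.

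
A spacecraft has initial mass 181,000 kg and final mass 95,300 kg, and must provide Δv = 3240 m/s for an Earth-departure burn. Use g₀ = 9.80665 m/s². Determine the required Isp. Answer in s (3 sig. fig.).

Isp ≈ 515 s

ln(m₀/m_f) = ln(181000/95300) = ln(1.899) = 0.6415.
v_e = Δv / ln(m₀/m_f) = 3240 / 0.6415 = 5050.9 m/s.
Isp = v_e / g₀ = 5050.9 / 9.80665 = 515.1 s.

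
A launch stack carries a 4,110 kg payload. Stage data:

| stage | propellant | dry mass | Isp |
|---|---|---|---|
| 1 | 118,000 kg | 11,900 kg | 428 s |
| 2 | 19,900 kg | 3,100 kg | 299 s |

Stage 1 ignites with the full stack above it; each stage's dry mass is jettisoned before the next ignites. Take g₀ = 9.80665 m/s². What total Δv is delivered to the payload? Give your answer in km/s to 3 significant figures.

Ignition mass of stage 1 = 118,000+11,900 + 19,900+3,100 + 4,110 = 157,010 kg.
Stage 1: m₀ = 157,010 kg, m_f = 157,010 − 118,000 = 39,010 kg; Δv = 428×9.80665×ln(4.025) = 4197.2×1.3925 ≈ 5845 m/s.
Stage 2: m₀ = 27,110 kg, m_f = 27,110 − 19,900 = 7,210 kg; Δv = 299×9.80665×ln(3.76) = 2932.2×1.3244 ≈ 3883 m/s.
Total Δv = 5845 + 3883 = 9728 m/s.

Δv ≈ 9.73 km/s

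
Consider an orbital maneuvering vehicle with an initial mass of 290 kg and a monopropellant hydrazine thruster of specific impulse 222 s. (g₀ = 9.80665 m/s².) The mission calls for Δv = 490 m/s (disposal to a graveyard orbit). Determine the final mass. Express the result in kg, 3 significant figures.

final mass ≈ 232 kg

v_e = Isp · g₀ = 222 × 9.80665 = 2177.1 m/s.
By the Tsiolkovsky rocket equation, m₀/m_f = exp(Δv / v_e) = exp(490 / 2177.1) = exp(0.2251) = 1.2524.
m_f = m₀ / 1.2524 = 290 / 1.2524 = 231.555 kg.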